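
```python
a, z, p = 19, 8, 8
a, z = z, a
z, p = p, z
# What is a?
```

Trace (tracking a):
a, z, p = (19, 8, 8)  # -> a = 19, z = 8, p = 8
a, z = (z, a)  # -> a = 8, z = 19
z, p = (p, z)  # -> z = 8, p = 19

Answer: 8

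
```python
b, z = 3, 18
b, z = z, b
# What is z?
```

Answer: 3

Derivation:
Trace (tracking z):
b, z = (3, 18)  # -> b = 3, z = 18
b, z = (z, b)  # -> b = 18, z = 3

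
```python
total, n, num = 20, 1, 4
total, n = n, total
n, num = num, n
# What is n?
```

Trace (tracking n):
total, n, num = (20, 1, 4)  # -> total = 20, n = 1, num = 4
total, n = (n, total)  # -> total = 1, n = 20
n, num = (num, n)  # -> n = 4, num = 20

Answer: 4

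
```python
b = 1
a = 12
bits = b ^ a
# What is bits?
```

Answer: 13

Derivation:
Trace (tracking bits):
b = 1  # -> b = 1
a = 12  # -> a = 12
bits = b ^ a  # -> bits = 13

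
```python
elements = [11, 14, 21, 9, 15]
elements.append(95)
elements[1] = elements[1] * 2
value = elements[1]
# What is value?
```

Answer: 28

Derivation:
Trace (tracking value):
elements = [11, 14, 21, 9, 15]  # -> elements = [11, 14, 21, 9, 15]
elements.append(95)  # -> elements = [11, 14, 21, 9, 15, 95]
elements[1] = elements[1] * 2  # -> elements = [11, 28, 21, 9, 15, 95]
value = elements[1]  # -> value = 28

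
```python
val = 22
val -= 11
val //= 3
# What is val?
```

Answer: 3

Derivation:
Trace (tracking val):
val = 22  # -> val = 22
val -= 11  # -> val = 11
val //= 3  # -> val = 3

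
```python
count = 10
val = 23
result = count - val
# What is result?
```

Trace (tracking result):
count = 10  # -> count = 10
val = 23  # -> val = 23
result = count - val  # -> result = -13

Answer: -13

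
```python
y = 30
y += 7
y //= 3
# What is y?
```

Trace (tracking y):
y = 30  # -> y = 30
y += 7  # -> y = 37
y //= 3  # -> y = 12

Answer: 12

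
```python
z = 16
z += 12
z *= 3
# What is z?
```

Trace (tracking z):
z = 16  # -> z = 16
z += 12  # -> z = 28
z *= 3  # -> z = 84

Answer: 84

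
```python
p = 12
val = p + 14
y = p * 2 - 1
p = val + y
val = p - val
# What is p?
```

Answer: 49

Derivation:
Trace (tracking p):
p = 12  # -> p = 12
val = p + 14  # -> val = 26
y = p * 2 - 1  # -> y = 23
p = val + y  # -> p = 49
val = p - val  # -> val = 23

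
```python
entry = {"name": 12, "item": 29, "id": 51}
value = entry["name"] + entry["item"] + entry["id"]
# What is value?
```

Answer: 92

Derivation:
Trace (tracking value):
entry = {'name': 12, 'item': 29, 'id': 51}  # -> entry = {'name': 12, 'item': 29, 'id': 51}
value = entry['name'] + entry['item'] + entry['id']  # -> value = 92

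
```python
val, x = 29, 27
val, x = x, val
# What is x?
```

Answer: 29

Derivation:
Trace (tracking x):
val, x = (29, 27)  # -> val = 29, x = 27
val, x = (x, val)  # -> val = 27, x = 29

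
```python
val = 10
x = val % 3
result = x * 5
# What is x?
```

Answer: 1

Derivation:
Trace (tracking x):
val = 10  # -> val = 10
x = val % 3  # -> x = 1
result = x * 5  # -> result = 5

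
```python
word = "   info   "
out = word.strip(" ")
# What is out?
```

Answer: 'info'

Derivation:
Trace (tracking out):
word = '   info   '  # -> word = '   info   '
out = word.strip(' ')  # -> out = 'info'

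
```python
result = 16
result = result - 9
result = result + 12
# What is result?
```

Answer: 19

Derivation:
Trace (tracking result):
result = 16  # -> result = 16
result = result - 9  # -> result = 7
result = result + 12  # -> result = 19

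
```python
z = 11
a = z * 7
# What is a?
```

Answer: 77

Derivation:
Trace (tracking a):
z = 11  # -> z = 11
a = z * 7  # -> a = 77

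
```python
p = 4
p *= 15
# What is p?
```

Answer: 60

Derivation:
Trace (tracking p):
p = 4  # -> p = 4
p *= 15  # -> p = 60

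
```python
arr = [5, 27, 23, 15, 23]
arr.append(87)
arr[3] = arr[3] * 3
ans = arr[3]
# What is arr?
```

Trace (tracking arr):
arr = [5, 27, 23, 15, 23]  # -> arr = [5, 27, 23, 15, 23]
arr.append(87)  # -> arr = [5, 27, 23, 15, 23, 87]
arr[3] = arr[3] * 3  # -> arr = [5, 27, 23, 45, 23, 87]
ans = arr[3]  # -> ans = 45

Answer: [5, 27, 23, 45, 23, 87]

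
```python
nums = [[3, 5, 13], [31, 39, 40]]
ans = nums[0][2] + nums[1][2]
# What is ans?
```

Trace (tracking ans):
nums = [[3, 5, 13], [31, 39, 40]]  # -> nums = [[3, 5, 13], [31, 39, 40]]
ans = nums[0][2] + nums[1][2]  # -> ans = 53

Answer: 53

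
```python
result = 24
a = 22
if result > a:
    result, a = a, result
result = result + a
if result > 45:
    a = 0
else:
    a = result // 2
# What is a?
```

Trace (tracking a):
result = 24  # -> result = 24
a = 22  # -> a = 22
if result > a:  # condition is True
    result, a = (a, result)  # -> result = 22, a = 24
result = result + a  # -> result = 46
if result > 45:  # condition is True
    a = 0  # -> a = 0

Answer: 0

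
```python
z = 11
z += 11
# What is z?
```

Answer: 22

Derivation:
Trace (tracking z):
z = 11  # -> z = 11
z += 11  # -> z = 22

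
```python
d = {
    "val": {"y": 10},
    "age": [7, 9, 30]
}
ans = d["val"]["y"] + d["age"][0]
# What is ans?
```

Trace (tracking ans):
d = {'val': {'y': 10}, 'age': [7, 9, 30]}  # -> d = {'val': {'y': 10}, 'age': [7, 9, 30]}
ans = d['val']['y'] + d['age'][0]  # -> ans = 17

Answer: 17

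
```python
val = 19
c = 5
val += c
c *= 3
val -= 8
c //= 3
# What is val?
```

Answer: 16

Derivation:
Trace (tracking val):
val = 19  # -> val = 19
c = 5  # -> c = 5
val += c  # -> val = 24
c *= 3  # -> c = 15
val -= 8  # -> val = 16
c //= 3  # -> c = 5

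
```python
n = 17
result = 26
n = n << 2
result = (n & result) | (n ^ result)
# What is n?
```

Trace (tracking n):
n = 17  # -> n = 17
result = 26  # -> result = 26
n = n << 2  # -> n = 68
result = n & result | n ^ result  # -> result = 94

Answer: 68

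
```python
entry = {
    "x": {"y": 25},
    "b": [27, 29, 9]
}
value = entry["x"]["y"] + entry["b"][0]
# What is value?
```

Trace (tracking value):
entry = {'x': {'y': 25}, 'b': [27, 29, 9]}  # -> entry = {'x': {'y': 25}, 'b': [27, 29, 9]}
value = entry['x']['y'] + entry['b'][0]  # -> value = 52

Answer: 52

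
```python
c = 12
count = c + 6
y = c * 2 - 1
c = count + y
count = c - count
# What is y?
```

Answer: 23

Derivation:
Trace (tracking y):
c = 12  # -> c = 12
count = c + 6  # -> count = 18
y = c * 2 - 1  # -> y = 23
c = count + y  # -> c = 41
count = c - count  # -> count = 23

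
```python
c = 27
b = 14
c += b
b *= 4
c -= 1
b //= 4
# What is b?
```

Trace (tracking b):
c = 27  # -> c = 27
b = 14  # -> b = 14
c += b  # -> c = 41
b *= 4  # -> b = 56
c -= 1  # -> c = 40
b //= 4  # -> b = 14

Answer: 14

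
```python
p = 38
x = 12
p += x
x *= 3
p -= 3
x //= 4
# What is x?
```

Answer: 9

Derivation:
Trace (tracking x):
p = 38  # -> p = 38
x = 12  # -> x = 12
p += x  # -> p = 50
x *= 3  # -> x = 36
p -= 3  # -> p = 47
x //= 4  # -> x = 9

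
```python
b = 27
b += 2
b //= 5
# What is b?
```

Trace (tracking b):
b = 27  # -> b = 27
b += 2  # -> b = 29
b //= 5  # -> b = 5

Answer: 5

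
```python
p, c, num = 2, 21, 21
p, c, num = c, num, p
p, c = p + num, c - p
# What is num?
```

Trace (tracking num):
p, c, num = (2, 21, 21)  # -> p = 2, c = 21, num = 21
p, c, num = (c, num, p)  # -> p = 21, c = 21, num = 2
p, c = (p + num, c - p)  # -> p = 23, c = 0

Answer: 2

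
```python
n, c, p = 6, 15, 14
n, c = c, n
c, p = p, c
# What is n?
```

Trace (tracking n):
n, c, p = (6, 15, 14)  # -> n = 6, c = 15, p = 14
n, c = (c, n)  # -> n = 15, c = 6
c, p = (p, c)  # -> c = 14, p = 6

Answer: 15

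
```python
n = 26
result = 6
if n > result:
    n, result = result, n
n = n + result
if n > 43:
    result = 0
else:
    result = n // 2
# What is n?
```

Answer: 32

Derivation:
Trace (tracking n):
n = 26  # -> n = 26
result = 6  # -> result = 6
if n > result:  # condition is True
    n, result = (result, n)  # -> n = 6, result = 26
n = n + result  # -> n = 32
if n > 43:  # condition is False
else:
    result = n // 2  # -> result = 16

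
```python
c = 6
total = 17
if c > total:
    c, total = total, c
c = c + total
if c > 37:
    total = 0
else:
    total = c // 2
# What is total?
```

Answer: 11

Derivation:
Trace (tracking total):
c = 6  # -> c = 6
total = 17  # -> total = 17
if c > total:  # condition is False
c = c + total  # -> c = 23
if c > 37:  # condition is False
else:
    total = c // 2  # -> total = 11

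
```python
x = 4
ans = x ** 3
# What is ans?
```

Trace (tracking ans):
x = 4  # -> x = 4
ans = x ** 3  # -> ans = 64

Answer: 64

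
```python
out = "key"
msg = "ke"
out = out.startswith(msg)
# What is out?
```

Trace (tracking out):
out = 'key'  # -> out = 'key'
msg = 'ke'  # -> msg = 'ke'
out = out.startswith(msg)  # -> out = True

Answer: True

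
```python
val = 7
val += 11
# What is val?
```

Trace (tracking val):
val = 7  # -> val = 7
val += 11  # -> val = 18

Answer: 18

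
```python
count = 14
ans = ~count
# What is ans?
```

Trace (tracking ans):
count = 14  # -> count = 14
ans = ~count  # -> ans = -15

Answer: -15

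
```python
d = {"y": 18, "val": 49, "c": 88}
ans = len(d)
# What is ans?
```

Trace (tracking ans):
d = {'y': 18, 'val': 49, 'c': 88}  # -> d = {'y': 18, 'val': 49, 'c': 88}
ans = len(d)  # -> ans = 3

Answer: 3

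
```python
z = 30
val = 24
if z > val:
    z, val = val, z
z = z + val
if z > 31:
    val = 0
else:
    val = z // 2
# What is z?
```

Answer: 54

Derivation:
Trace (tracking z):
z = 30  # -> z = 30
val = 24  # -> val = 24
if z > val:  # condition is True
    z, val = (val, z)  # -> z = 24, val = 30
z = z + val  # -> z = 54
if z > 31:  # condition is True
    val = 0  # -> val = 0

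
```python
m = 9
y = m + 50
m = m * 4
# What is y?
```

Trace (tracking y):
m = 9  # -> m = 9
y = m + 50  # -> y = 59
m = m * 4  # -> m = 36

Answer: 59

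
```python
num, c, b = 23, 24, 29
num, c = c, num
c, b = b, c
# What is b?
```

Trace (tracking b):
num, c, b = (23, 24, 29)  # -> num = 23, c = 24, b = 29
num, c = (c, num)  # -> num = 24, c = 23
c, b = (b, c)  # -> c = 29, b = 23

Answer: 23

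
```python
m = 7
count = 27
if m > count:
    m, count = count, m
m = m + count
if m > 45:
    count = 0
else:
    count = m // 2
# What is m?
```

Trace (tracking m):
m = 7  # -> m = 7
count = 27  # -> count = 27
if m > count:  # condition is False
m = m + count  # -> m = 34
if m > 45:  # condition is False
else:
    count = m // 2  # -> count = 17

Answer: 34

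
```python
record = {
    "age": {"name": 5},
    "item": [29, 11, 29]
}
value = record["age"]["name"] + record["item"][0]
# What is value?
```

Answer: 34

Derivation:
Trace (tracking value):
record = {'age': {'name': 5}, 'item': [29, 11, 29]}  # -> record = {'age': {'name': 5}, 'item': [29, 11, 29]}
value = record['age']['name'] + record['item'][0]  # -> value = 34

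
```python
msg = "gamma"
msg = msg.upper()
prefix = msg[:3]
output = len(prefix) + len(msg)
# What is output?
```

Trace (tracking output):
msg = 'gamma'  # -> msg = 'gamma'
msg = msg.upper()  # -> msg = 'GAMMA'
prefix = msg[:3]  # -> prefix = 'GAM'
output = len(prefix) + len(msg)  # -> output = 8

Answer: 8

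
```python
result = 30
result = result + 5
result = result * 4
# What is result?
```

Answer: 140

Derivation:
Trace (tracking result):
result = 30  # -> result = 30
result = result + 5  # -> result = 35
result = result * 4  # -> result = 140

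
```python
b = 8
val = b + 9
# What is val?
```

Trace (tracking val):
b = 8  # -> b = 8
val = b + 9  # -> val = 17

Answer: 17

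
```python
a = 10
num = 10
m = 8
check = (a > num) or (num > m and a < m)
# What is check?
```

Answer: False

Derivation:
Trace (tracking check):
a = 10  # -> a = 10
num = 10  # -> num = 10
m = 8  # -> m = 8
check = a > num or (num > m and a < m)  # -> check = False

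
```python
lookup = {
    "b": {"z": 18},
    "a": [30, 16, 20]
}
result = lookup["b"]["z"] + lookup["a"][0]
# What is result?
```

Trace (tracking result):
lookup = {'b': {'z': 18}, 'a': [30, 16, 20]}  # -> lookup = {'b': {'z': 18}, 'a': [30, 16, 20]}
result = lookup['b']['z'] + lookup['a'][0]  # -> result = 48

Answer: 48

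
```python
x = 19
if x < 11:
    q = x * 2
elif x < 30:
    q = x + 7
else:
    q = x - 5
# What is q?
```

Answer: 26

Derivation:
Trace (tracking q):
x = 19  # -> x = 19
if x < 11:  # condition is False
elif x < 30:  # condition is True
    q = x + 7  # -> q = 26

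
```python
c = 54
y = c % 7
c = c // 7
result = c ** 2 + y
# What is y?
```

Trace (tracking y):
c = 54  # -> c = 54
y = c % 7  # -> y = 5
c = c // 7  # -> c = 7
result = c ** 2 + y  # -> result = 54

Answer: 5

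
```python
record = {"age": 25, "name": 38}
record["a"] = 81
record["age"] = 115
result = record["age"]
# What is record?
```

Answer: {'age': 115, 'name': 38, 'a': 81}

Derivation:
Trace (tracking record):
record = {'age': 25, 'name': 38}  # -> record = {'age': 25, 'name': 38}
record['a'] = 81  # -> record = {'age': 25, 'name': 38, 'a': 81}
record['age'] = 115  # -> record = {'age': 115, 'name': 38, 'a': 81}
result = record['age']  # -> result = 115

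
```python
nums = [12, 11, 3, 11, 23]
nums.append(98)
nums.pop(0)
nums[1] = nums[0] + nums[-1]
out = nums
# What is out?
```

Answer: [11, 109, 11, 23, 98]

Derivation:
Trace (tracking out):
nums = [12, 11, 3, 11, 23]  # -> nums = [12, 11, 3, 11, 23]
nums.append(98)  # -> nums = [12, 11, 3, 11, 23, 98]
nums.pop(0)  # -> nums = [11, 3, 11, 23, 98]
nums[1] = nums[0] + nums[-1]  # -> nums = [11, 109, 11, 23, 98]
out = nums  # -> out = [11, 109, 11, 23, 98]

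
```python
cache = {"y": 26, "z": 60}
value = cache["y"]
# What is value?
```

Answer: 26

Derivation:
Trace (tracking value):
cache = {'y': 26, 'z': 60}  # -> cache = {'y': 26, 'z': 60}
value = cache['y']  # -> value = 26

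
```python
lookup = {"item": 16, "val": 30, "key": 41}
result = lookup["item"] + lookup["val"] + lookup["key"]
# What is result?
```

Answer: 87

Derivation:
Trace (tracking result):
lookup = {'item': 16, 'val': 30, 'key': 41}  # -> lookup = {'item': 16, 'val': 30, 'key': 41}
result = lookup['item'] + lookup['val'] + lookup['key']  # -> result = 87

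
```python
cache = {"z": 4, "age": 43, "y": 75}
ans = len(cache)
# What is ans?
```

Answer: 3

Derivation:
Trace (tracking ans):
cache = {'z': 4, 'age': 43, 'y': 75}  # -> cache = {'z': 4, 'age': 43, 'y': 75}
ans = len(cache)  # -> ans = 3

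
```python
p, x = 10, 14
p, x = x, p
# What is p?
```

Answer: 14

Derivation:
Trace (tracking p):
p, x = (10, 14)  # -> p = 10, x = 14
p, x = (x, p)  # -> p = 14, x = 10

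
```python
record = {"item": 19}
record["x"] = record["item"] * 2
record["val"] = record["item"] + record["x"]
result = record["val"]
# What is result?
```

Answer: 57

Derivation:
Trace (tracking result):
record = {'item': 19}  # -> record = {'item': 19}
record['x'] = record['item'] * 2  # -> record = {'item': 19, 'x': 38}
record['val'] = record['item'] + record['x']  # -> record = {'item': 19, 'x': 38, 'val': 57}
result = record['val']  # -> result = 57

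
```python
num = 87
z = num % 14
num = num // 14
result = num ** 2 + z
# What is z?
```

Answer: 3

Derivation:
Trace (tracking z):
num = 87  # -> num = 87
z = num % 14  # -> z = 3
num = num // 14  # -> num = 6
result = num ** 2 + z  # -> result = 39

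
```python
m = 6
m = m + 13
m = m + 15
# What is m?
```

Trace (tracking m):
m = 6  # -> m = 6
m = m + 13  # -> m = 19
m = m + 15  # -> m = 34

Answer: 34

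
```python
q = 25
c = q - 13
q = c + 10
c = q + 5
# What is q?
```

Answer: 22

Derivation:
Trace (tracking q):
q = 25  # -> q = 25
c = q - 13  # -> c = 12
q = c + 10  # -> q = 22
c = q + 5  # -> c = 27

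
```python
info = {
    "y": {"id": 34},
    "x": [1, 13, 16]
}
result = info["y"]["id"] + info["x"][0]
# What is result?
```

Trace (tracking result):
info = {'y': {'id': 34}, 'x': [1, 13, 16]}  # -> info = {'y': {'id': 34}, 'x': [1, 13, 16]}
result = info['y']['id'] + info['x'][0]  # -> result = 35

Answer: 35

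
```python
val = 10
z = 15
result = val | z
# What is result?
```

Answer: 15

Derivation:
Trace (tracking result):
val = 10  # -> val = 10
z = 15  # -> z = 15
result = val | z  # -> result = 15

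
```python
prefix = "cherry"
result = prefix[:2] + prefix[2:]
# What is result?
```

Answer: 'cherry'

Derivation:
Trace (tracking result):
prefix = 'cherry'  # -> prefix = 'cherry'
result = prefix[:2] + prefix[2:]  # -> result = 'cherry'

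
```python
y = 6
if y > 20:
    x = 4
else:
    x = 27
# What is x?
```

Trace (tracking x):
y = 6  # -> y = 6
if y > 20:  # condition is False
else:
    x = 27  # -> x = 27

Answer: 27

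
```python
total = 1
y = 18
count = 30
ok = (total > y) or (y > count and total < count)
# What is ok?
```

Trace (tracking ok):
total = 1  # -> total = 1
y = 18  # -> y = 18
count = 30  # -> count = 30
ok = total > y or (y > count and total < count)  # -> ok = False

Answer: False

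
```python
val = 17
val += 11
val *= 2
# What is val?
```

Trace (tracking val):
val = 17  # -> val = 17
val += 11  # -> val = 28
val *= 2  # -> val = 56

Answer: 56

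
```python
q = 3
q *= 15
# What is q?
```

Trace (tracking q):
q = 3  # -> q = 3
q *= 15  # -> q = 45

Answer: 45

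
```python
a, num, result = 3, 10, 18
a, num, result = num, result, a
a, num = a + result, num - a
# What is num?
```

Trace (tracking num):
a, num, result = (3, 10, 18)  # -> a = 3, num = 10, result = 18
a, num, result = (num, result, a)  # -> a = 10, num = 18, result = 3
a, num = (a + result, num - a)  # -> a = 13, num = 8

Answer: 8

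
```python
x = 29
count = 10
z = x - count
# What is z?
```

Trace (tracking z):
x = 29  # -> x = 29
count = 10  # -> count = 10
z = x - count  # -> z = 19

Answer: 19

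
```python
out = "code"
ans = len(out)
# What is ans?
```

Answer: 4

Derivation:
Trace (tracking ans):
out = 'code'  # -> out = 'code'
ans = len(out)  # -> ans = 4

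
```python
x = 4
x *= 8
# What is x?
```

Trace (tracking x):
x = 4  # -> x = 4
x *= 8  # -> x = 32

Answer: 32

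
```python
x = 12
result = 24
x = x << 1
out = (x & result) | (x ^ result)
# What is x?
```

Answer: 24

Derivation:
Trace (tracking x):
x = 12  # -> x = 12
result = 24  # -> result = 24
x = x << 1  # -> x = 24
out = x & result | x ^ result  # -> out = 24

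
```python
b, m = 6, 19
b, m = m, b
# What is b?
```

Answer: 19

Derivation:
Trace (tracking b):
b, m = (6, 19)  # -> b = 6, m = 19
b, m = (m, b)  # -> b = 19, m = 6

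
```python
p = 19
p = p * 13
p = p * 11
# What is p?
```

Answer: 2717

Derivation:
Trace (tracking p):
p = 19  # -> p = 19
p = p * 13  # -> p = 247
p = p * 11  # -> p = 2717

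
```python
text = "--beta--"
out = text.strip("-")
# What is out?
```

Answer: 'beta'

Derivation:
Trace (tracking out):
text = '--beta--'  # -> text = '--beta--'
out = text.strip('-')  # -> out = 'beta'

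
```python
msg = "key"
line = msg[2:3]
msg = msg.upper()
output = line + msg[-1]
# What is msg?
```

Trace (tracking msg):
msg = 'key'  # -> msg = 'key'
line = msg[2:3]  # -> line = 'y'
msg = msg.upper()  # -> msg = 'KEY'
output = line + msg[-1]  # -> output = 'yY'

Answer: 'KEY'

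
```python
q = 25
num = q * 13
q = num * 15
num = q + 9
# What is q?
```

Answer: 4875

Derivation:
Trace (tracking q):
q = 25  # -> q = 25
num = q * 13  # -> num = 325
q = num * 15  # -> q = 4875
num = q + 9  # -> num = 4884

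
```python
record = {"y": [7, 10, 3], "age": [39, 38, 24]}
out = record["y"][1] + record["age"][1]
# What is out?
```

Trace (tracking out):
record = {'y': [7, 10, 3], 'age': [39, 38, 24]}  # -> record = {'y': [7, 10, 3], 'age': [39, 38, 24]}
out = record['y'][1] + record['age'][1]  # -> out = 48

Answer: 48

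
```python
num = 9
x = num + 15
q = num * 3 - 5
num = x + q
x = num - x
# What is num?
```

Answer: 46

Derivation:
Trace (tracking num):
num = 9  # -> num = 9
x = num + 15  # -> x = 24
q = num * 3 - 5  # -> q = 22
num = x + q  # -> num = 46
x = num - x  # -> x = 22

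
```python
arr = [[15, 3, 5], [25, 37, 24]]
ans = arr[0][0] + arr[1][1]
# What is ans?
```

Trace (tracking ans):
arr = [[15, 3, 5], [25, 37, 24]]  # -> arr = [[15, 3, 5], [25, 37, 24]]
ans = arr[0][0] + arr[1][1]  # -> ans = 52

Answer: 52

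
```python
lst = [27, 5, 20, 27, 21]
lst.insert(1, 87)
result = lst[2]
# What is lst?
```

Answer: [27, 87, 5, 20, 27, 21]

Derivation:
Trace (tracking lst):
lst = [27, 5, 20, 27, 21]  # -> lst = [27, 5, 20, 27, 21]
lst.insert(1, 87)  # -> lst = [27, 87, 5, 20, 27, 21]
result = lst[2]  # -> result = 5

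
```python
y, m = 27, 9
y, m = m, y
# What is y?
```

Answer: 9

Derivation:
Trace (tracking y):
y, m = (27, 9)  # -> y = 27, m = 9
y, m = (m, y)  # -> y = 9, m = 27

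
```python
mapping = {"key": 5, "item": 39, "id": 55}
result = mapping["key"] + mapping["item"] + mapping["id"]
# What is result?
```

Trace (tracking result):
mapping = {'key': 5, 'item': 39, 'id': 55}  # -> mapping = {'key': 5, 'item': 39, 'id': 55}
result = mapping['key'] + mapping['item'] + mapping['id']  # -> result = 99

Answer: 99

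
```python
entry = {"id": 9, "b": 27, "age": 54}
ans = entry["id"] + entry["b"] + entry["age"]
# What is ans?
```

Answer: 90

Derivation:
Trace (tracking ans):
entry = {'id': 9, 'b': 27, 'age': 54}  # -> entry = {'id': 9, 'b': 27, 'age': 54}
ans = entry['id'] + entry['b'] + entry['age']  # -> ans = 90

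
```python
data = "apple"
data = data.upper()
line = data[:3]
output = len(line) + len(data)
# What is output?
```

Answer: 8

Derivation:
Trace (tracking output):
data = 'apple'  # -> data = 'apple'
data = data.upper()  # -> data = 'APPLE'
line = data[:3]  # -> line = 'APP'
output = len(line) + len(data)  # -> output = 8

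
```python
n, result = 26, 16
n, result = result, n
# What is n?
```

Answer: 16

Derivation:
Trace (tracking n):
n, result = (26, 16)  # -> n = 26, result = 16
n, result = (result, n)  # -> n = 16, result = 26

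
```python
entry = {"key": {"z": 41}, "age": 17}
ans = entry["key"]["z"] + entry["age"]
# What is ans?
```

Trace (tracking ans):
entry = {'key': {'z': 41}, 'age': 17}  # -> entry = {'key': {'z': 41}, 'age': 17}
ans = entry['key']['z'] + entry['age']  # -> ans = 58

Answer: 58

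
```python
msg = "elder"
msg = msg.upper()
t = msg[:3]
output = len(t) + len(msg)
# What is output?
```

Trace (tracking output):
msg = 'elder'  # -> msg = 'elder'
msg = msg.upper()  # -> msg = 'ELDER'
t = msg[:3]  # -> t = 'ELD'
output = len(t) + len(msg)  # -> output = 8

Answer: 8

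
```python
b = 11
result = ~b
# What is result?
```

Answer: -12

Derivation:
Trace (tracking result):
b = 11  # -> b = 11
result = ~b  # -> result = -12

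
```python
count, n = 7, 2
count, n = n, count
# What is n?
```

Trace (tracking n):
count, n = (7, 2)  # -> count = 7, n = 2
count, n = (n, count)  # -> count = 2, n = 7

Answer: 7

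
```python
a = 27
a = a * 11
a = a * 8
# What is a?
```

Answer: 2376

Derivation:
Trace (tracking a):
a = 27  # -> a = 27
a = a * 11  # -> a = 297
a = a * 8  # -> a = 2376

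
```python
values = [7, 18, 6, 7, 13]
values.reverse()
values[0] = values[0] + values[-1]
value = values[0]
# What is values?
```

Answer: [20, 7, 6, 18, 7]

Derivation:
Trace (tracking values):
values = [7, 18, 6, 7, 13]  # -> values = [7, 18, 6, 7, 13]
values.reverse()  # -> values = [13, 7, 6, 18, 7]
values[0] = values[0] + values[-1]  # -> values = [20, 7, 6, 18, 7]
value = values[0]  # -> value = 20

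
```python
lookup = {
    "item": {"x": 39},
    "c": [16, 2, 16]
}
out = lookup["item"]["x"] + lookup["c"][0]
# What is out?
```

Trace (tracking out):
lookup = {'item': {'x': 39}, 'c': [16, 2, 16]}  # -> lookup = {'item': {'x': 39}, 'c': [16, 2, 16]}
out = lookup['item']['x'] + lookup['c'][0]  # -> out = 55

Answer: 55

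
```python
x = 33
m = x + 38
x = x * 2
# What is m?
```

Trace (tracking m):
x = 33  # -> x = 33
m = x + 38  # -> m = 71
x = x * 2  # -> x = 66

Answer: 71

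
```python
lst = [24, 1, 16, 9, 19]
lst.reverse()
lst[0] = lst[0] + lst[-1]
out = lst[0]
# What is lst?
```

Trace (tracking lst):
lst = [24, 1, 16, 9, 19]  # -> lst = [24, 1, 16, 9, 19]
lst.reverse()  # -> lst = [19, 9, 16, 1, 24]
lst[0] = lst[0] + lst[-1]  # -> lst = [43, 9, 16, 1, 24]
out = lst[0]  # -> out = 43

Answer: [43, 9, 16, 1, 24]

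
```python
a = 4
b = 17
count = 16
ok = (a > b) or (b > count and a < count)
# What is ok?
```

Trace (tracking ok):
a = 4  # -> a = 4
b = 17  # -> b = 17
count = 16  # -> count = 16
ok = a > b or (b > count and a < count)  # -> ok = True

Answer: True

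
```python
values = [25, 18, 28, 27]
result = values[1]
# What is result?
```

Answer: 18

Derivation:
Trace (tracking result):
values = [25, 18, 28, 27]  # -> values = [25, 18, 28, 27]
result = values[1]  # -> result = 18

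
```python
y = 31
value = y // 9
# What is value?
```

Answer: 3

Derivation:
Trace (tracking value):
y = 31  # -> y = 31
value = y // 9  # -> value = 3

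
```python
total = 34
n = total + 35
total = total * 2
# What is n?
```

Trace (tracking n):
total = 34  # -> total = 34
n = total + 35  # -> n = 69
total = total * 2  # -> total = 68

Answer: 69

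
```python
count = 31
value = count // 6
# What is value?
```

Answer: 5

Derivation:
Trace (tracking value):
count = 31  # -> count = 31
value = count // 6  # -> value = 5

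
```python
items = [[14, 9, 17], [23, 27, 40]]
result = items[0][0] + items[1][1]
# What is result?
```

Answer: 41

Derivation:
Trace (tracking result):
items = [[14, 9, 17], [23, 27, 40]]  # -> items = [[14, 9, 17], [23, 27, 40]]
result = items[0][0] + items[1][1]  # -> result = 41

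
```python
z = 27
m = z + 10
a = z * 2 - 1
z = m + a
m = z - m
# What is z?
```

Trace (tracking z):
z = 27  # -> z = 27
m = z + 10  # -> m = 37
a = z * 2 - 1  # -> a = 53
z = m + a  # -> z = 90
m = z - m  # -> m = 53

Answer: 90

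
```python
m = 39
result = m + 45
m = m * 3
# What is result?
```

Trace (tracking result):
m = 39  # -> m = 39
result = m + 45  # -> result = 84
m = m * 3  # -> m = 117

Answer: 84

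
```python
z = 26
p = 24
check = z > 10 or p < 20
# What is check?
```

Answer: True

Derivation:
Trace (tracking check):
z = 26  # -> z = 26
p = 24  # -> p = 24
check = z > 10 or p < 20  # -> check = True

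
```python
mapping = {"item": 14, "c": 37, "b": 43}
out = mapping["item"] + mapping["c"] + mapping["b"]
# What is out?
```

Trace (tracking out):
mapping = {'item': 14, 'c': 37, 'b': 43}  # -> mapping = {'item': 14, 'c': 37, 'b': 43}
out = mapping['item'] + mapping['c'] + mapping['b']  # -> out = 94

Answer: 94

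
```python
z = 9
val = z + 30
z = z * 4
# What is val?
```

Answer: 39

Derivation:
Trace (tracking val):
z = 9  # -> z = 9
val = z + 30  # -> val = 39
z = z * 4  # -> z = 36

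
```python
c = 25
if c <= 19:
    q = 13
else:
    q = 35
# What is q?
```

Trace (tracking q):
c = 25  # -> c = 25
if c <= 19:  # condition is False
else:
    q = 35  # -> q = 35

Answer: 35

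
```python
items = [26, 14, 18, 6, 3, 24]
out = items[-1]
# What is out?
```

Trace (tracking out):
items = [26, 14, 18, 6, 3, 24]  # -> items = [26, 14, 18, 6, 3, 24]
out = items[-1]  # -> out = 24

Answer: 24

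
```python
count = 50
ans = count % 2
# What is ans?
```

Trace (tracking ans):
count = 50  # -> count = 50
ans = count % 2  # -> ans = 0

Answer: 0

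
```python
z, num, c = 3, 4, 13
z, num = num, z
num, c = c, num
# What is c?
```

Trace (tracking c):
z, num, c = (3, 4, 13)  # -> z = 3, num = 4, c = 13
z, num = (num, z)  # -> z = 4, num = 3
num, c = (c, num)  # -> num = 13, c = 3

Answer: 3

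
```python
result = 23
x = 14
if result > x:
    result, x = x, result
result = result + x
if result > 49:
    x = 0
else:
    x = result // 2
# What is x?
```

Answer: 18

Derivation:
Trace (tracking x):
result = 23  # -> result = 23
x = 14  # -> x = 14
if result > x:  # condition is True
    result, x = (x, result)  # -> result = 14, x = 23
result = result + x  # -> result = 37
if result > 49:  # condition is False
else:
    x = result // 2  # -> x = 18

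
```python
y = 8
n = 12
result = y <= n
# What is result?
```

Trace (tracking result):
y = 8  # -> y = 8
n = 12  # -> n = 12
result = y <= n  # -> result = True

Answer: True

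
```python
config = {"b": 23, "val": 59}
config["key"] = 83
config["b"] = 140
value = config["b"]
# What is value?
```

Trace (tracking value):
config = {'b': 23, 'val': 59}  # -> config = {'b': 23, 'val': 59}
config['key'] = 83  # -> config = {'b': 23, 'val': 59, 'key': 83}
config['b'] = 140  # -> config = {'b': 140, 'val': 59, 'key': 83}
value = config['b']  # -> value = 140

Answer: 140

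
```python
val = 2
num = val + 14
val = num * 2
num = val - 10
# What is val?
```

Answer: 32

Derivation:
Trace (tracking val):
val = 2  # -> val = 2
num = val + 14  # -> num = 16
val = num * 2  # -> val = 32
num = val - 10  # -> num = 22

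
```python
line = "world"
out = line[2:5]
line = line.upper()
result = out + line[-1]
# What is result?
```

Answer: 'rldD'

Derivation:
Trace (tracking result):
line = 'world'  # -> line = 'world'
out = line[2:5]  # -> out = 'rld'
line = line.upper()  # -> line = 'WORLD'
result = out + line[-1]  # -> result = 'rldD'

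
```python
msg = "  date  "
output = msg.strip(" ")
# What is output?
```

Trace (tracking output):
msg = '  date  '  # -> msg = '  date  '
output = msg.strip(' ')  # -> output = 'date'

Answer: 'date'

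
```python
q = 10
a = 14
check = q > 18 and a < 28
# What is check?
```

Answer: False

Derivation:
Trace (tracking check):
q = 10  # -> q = 10
a = 14  # -> a = 14
check = q > 18 and a < 28  # -> check = False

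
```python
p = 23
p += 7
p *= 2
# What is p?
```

Trace (tracking p):
p = 23  # -> p = 23
p += 7  # -> p = 30
p *= 2  # -> p = 60

Answer: 60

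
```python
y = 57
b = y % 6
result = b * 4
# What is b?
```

Trace (tracking b):
y = 57  # -> y = 57
b = y % 6  # -> b = 3
result = b * 4  # -> result = 12

Answer: 3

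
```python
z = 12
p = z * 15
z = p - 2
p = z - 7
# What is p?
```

Answer: 171

Derivation:
Trace (tracking p):
z = 12  # -> z = 12
p = z * 15  # -> p = 180
z = p - 2  # -> z = 178
p = z - 7  # -> p = 171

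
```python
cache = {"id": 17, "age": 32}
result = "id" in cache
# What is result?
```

Trace (tracking result):
cache = {'id': 17, 'age': 32}  # -> cache = {'id': 17, 'age': 32}
result = 'id' in cache  # -> result = True

Answer: True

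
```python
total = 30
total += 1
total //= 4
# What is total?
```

Trace (tracking total):
total = 30  # -> total = 30
total += 1  # -> total = 31
total //= 4  # -> total = 7

Answer: 7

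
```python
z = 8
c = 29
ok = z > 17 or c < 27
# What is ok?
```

Answer: False

Derivation:
Trace (tracking ok):
z = 8  # -> z = 8
c = 29  # -> c = 29
ok = z > 17 or c < 27  # -> ok = False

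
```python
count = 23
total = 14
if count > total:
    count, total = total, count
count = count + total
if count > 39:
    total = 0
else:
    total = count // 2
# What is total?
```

Answer: 18

Derivation:
Trace (tracking total):
count = 23  # -> count = 23
total = 14  # -> total = 14
if count > total:  # condition is True
    count, total = (total, count)  # -> count = 14, total = 23
count = count + total  # -> count = 37
if count > 39:  # condition is False
else:
    total = count // 2  # -> total = 18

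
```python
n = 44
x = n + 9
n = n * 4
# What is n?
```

Trace (tracking n):
n = 44  # -> n = 44
x = n + 9  # -> x = 53
n = n * 4  # -> n = 176

Answer: 176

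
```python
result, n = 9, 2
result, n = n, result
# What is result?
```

Trace (tracking result):
result, n = (9, 2)  # -> result = 9, n = 2
result, n = (n, result)  # -> result = 2, n = 9

Answer: 2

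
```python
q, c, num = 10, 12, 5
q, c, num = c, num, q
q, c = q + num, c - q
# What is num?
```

Trace (tracking num):
q, c, num = (10, 12, 5)  # -> q = 10, c = 12, num = 5
q, c, num = (c, num, q)  # -> q = 12, c = 5, num = 10
q, c = (q + num, c - q)  # -> q = 22, c = -7

Answer: 10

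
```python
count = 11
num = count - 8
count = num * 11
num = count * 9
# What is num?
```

Trace (tracking num):
count = 11  # -> count = 11
num = count - 8  # -> num = 3
count = num * 11  # -> count = 33
num = count * 9  # -> num = 297

Answer: 297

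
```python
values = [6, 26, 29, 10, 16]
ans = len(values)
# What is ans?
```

Answer: 5

Derivation:
Trace (tracking ans):
values = [6, 26, 29, 10, 16]  # -> values = [6, 26, 29, 10, 16]
ans = len(values)  # -> ans = 5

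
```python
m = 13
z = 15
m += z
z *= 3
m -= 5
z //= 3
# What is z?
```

Trace (tracking z):
m = 13  # -> m = 13
z = 15  # -> z = 15
m += z  # -> m = 28
z *= 3  # -> z = 45
m -= 5  # -> m = 23
z //= 3  # -> z = 15

Answer: 15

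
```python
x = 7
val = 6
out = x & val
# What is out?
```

Answer: 6

Derivation:
Trace (tracking out):
x = 7  # -> x = 7
val = 6  # -> val = 6
out = x & val  # -> out = 6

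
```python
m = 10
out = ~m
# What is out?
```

Answer: -11

Derivation:
Trace (tracking out):
m = 10  # -> m = 10
out = ~m  # -> out = -11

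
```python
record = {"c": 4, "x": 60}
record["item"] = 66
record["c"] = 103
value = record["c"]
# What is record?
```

Trace (tracking record):
record = {'c': 4, 'x': 60}  # -> record = {'c': 4, 'x': 60}
record['item'] = 66  # -> record = {'c': 4, 'x': 60, 'item': 66}
record['c'] = 103  # -> record = {'c': 103, 'x': 60, 'item': 66}
value = record['c']  # -> value = 103

Answer: {'c': 103, 'x': 60, 'item': 66}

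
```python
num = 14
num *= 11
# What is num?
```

Trace (tracking num):
num = 14  # -> num = 14
num *= 11  # -> num = 154

Answer: 154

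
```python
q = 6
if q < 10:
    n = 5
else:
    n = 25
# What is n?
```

Trace (tracking n):
q = 6  # -> q = 6
if q < 10:  # condition is True
    n = 5  # -> n = 5

Answer: 5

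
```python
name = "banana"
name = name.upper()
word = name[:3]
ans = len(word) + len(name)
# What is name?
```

Trace (tracking name):
name = 'banana'  # -> name = 'banana'
name = name.upper()  # -> name = 'BANANA'
word = name[:3]  # -> word = 'BAN'
ans = len(word) + len(name)  # -> ans = 9

Answer: 'BANANA'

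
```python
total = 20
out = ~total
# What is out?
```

Answer: -21

Derivation:
Trace (tracking out):
total = 20  # -> total = 20
out = ~total  # -> out = -21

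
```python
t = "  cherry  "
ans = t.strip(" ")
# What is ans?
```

Trace (tracking ans):
t = '  cherry  '  # -> t = '  cherry  '
ans = t.strip(' ')  # -> ans = 'cherry'

Answer: 'cherry'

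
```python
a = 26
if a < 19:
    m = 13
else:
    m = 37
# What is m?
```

Trace (tracking m):
a = 26  # -> a = 26
if a < 19:  # condition is False
else:
    m = 37  # -> m = 37

Answer: 37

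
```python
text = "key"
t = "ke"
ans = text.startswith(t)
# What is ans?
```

Answer: True

Derivation:
Trace (tracking ans):
text = 'key'  # -> text = 'key'
t = 'ke'  # -> t = 'ke'
ans = text.startswith(t)  # -> ans = True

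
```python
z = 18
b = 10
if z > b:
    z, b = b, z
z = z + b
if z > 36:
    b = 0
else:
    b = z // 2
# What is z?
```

Answer: 28

Derivation:
Trace (tracking z):
z = 18  # -> z = 18
b = 10  # -> b = 10
if z > b:  # condition is True
    z, b = (b, z)  # -> z = 10, b = 18
z = z + b  # -> z = 28
if z > 36:  # condition is False
else:
    b = z // 2  # -> b = 14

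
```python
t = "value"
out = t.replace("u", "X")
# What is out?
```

Answer: 'valXe'

Derivation:
Trace (tracking out):
t = 'value'  # -> t = 'value'
out = t.replace('u', 'X')  # -> out = 'valXe'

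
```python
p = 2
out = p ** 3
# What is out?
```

Answer: 8

Derivation:
Trace (tracking out):
p = 2  # -> p = 2
out = p ** 3  # -> out = 8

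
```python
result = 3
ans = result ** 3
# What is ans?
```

Answer: 27

Derivation:
Trace (tracking ans):
result = 3  # -> result = 3
ans = result ** 3  # -> ans = 27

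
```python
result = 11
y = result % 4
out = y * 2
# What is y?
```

Trace (tracking y):
result = 11  # -> result = 11
y = result % 4  # -> y = 3
out = y * 2  # -> out = 6

Answer: 3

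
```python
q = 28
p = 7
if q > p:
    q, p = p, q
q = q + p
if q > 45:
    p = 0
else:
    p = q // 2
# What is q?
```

Answer: 35

Derivation:
Trace (tracking q):
q = 28  # -> q = 28
p = 7  # -> p = 7
if q > p:  # condition is True
    q, p = (p, q)  # -> q = 7, p = 28
q = q + p  # -> q = 35
if q > 45:  # condition is False
else:
    p = q // 2  # -> p = 17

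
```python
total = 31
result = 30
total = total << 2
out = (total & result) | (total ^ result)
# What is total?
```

Answer: 124

Derivation:
Trace (tracking total):
total = 31  # -> total = 31
result = 30  # -> result = 30
total = total << 2  # -> total = 124
out = total & result | total ^ result  # -> out = 126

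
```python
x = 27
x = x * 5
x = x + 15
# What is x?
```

Trace (tracking x):
x = 27  # -> x = 27
x = x * 5  # -> x = 135
x = x + 15  # -> x = 150

Answer: 150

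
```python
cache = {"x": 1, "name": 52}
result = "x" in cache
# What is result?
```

Trace (tracking result):
cache = {'x': 1, 'name': 52}  # -> cache = {'x': 1, 'name': 52}
result = 'x' in cache  # -> result = True

Answer: True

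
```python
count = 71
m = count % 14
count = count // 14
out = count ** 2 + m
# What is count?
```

Answer: 5

Derivation:
Trace (tracking count):
count = 71  # -> count = 71
m = count % 14  # -> m = 1
count = count // 14  # -> count = 5
out = count ** 2 + m  # -> out = 26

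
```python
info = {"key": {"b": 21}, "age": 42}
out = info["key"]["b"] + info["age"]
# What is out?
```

Trace (tracking out):
info = {'key': {'b': 21}, 'age': 42}  # -> info = {'key': {'b': 21}, 'age': 42}
out = info['key']['b'] + info['age']  # -> out = 63

Answer: 63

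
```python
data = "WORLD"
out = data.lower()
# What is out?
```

Answer: 'world'

Derivation:
Trace (tracking out):
data = 'WORLD'  # -> data = 'WORLD'
out = data.lower()  # -> out = 'world'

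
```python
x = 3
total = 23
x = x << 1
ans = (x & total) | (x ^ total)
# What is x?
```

Trace (tracking x):
x = 3  # -> x = 3
total = 23  # -> total = 23
x = x << 1  # -> x = 6
ans = x & total | x ^ total  # -> ans = 23

Answer: 6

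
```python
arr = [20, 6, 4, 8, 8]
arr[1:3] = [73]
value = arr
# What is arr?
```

Answer: [20, 73, 8, 8]

Derivation:
Trace (tracking arr):
arr = [20, 6, 4, 8, 8]  # -> arr = [20, 6, 4, 8, 8]
arr[1:3] = [73]  # -> arr = [20, 73, 8, 8]
value = arr  # -> value = [20, 73, 8, 8]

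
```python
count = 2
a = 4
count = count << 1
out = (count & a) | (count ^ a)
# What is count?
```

Trace (tracking count):
count = 2  # -> count = 2
a = 4  # -> a = 4
count = count << 1  # -> count = 4
out = count & a | count ^ a  # -> out = 4

Answer: 4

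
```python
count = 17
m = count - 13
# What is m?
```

Trace (tracking m):
count = 17  # -> count = 17
m = count - 13  # -> m = 4

Answer: 4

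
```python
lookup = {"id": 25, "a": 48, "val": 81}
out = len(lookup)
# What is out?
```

Answer: 3

Derivation:
Trace (tracking out):
lookup = {'id': 25, 'a': 48, 'val': 81}  # -> lookup = {'id': 25, 'a': 48, 'val': 81}
out = len(lookup)  # -> out = 3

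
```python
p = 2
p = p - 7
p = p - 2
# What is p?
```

Trace (tracking p):
p = 2  # -> p = 2
p = p - 7  # -> p = -5
p = p - 2  # -> p = -7

Answer: -7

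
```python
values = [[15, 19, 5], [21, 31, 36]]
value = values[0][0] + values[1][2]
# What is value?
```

Trace (tracking value):
values = [[15, 19, 5], [21, 31, 36]]  # -> values = [[15, 19, 5], [21, 31, 36]]
value = values[0][0] + values[1][2]  # -> value = 51

Answer: 51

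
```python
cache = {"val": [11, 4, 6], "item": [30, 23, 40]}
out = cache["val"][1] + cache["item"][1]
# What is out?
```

Answer: 27

Derivation:
Trace (tracking out):
cache = {'val': [11, 4, 6], 'item': [30, 23, 40]}  # -> cache = {'val': [11, 4, 6], 'item': [30, 23, 40]}
out = cache['val'][1] + cache['item'][1]  # -> out = 27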